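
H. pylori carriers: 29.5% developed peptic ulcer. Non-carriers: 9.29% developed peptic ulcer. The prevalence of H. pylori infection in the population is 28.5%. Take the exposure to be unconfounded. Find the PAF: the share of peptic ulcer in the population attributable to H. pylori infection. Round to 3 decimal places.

PAF ≈ 0.383

p₁ = 0.295, p₀ = 0.0929.
Overall risk P(Y=1) = π·p₁ + (1−π)·p₀ = 0.285×0.295 + 0.715×0.0929 = 0.1505.
Under exogeneity, PAF = [P(Y=1) − p₀] / P(Y=1).
PAF = (0.1505 − 0.0929) / 0.1505 ≈ 0.3827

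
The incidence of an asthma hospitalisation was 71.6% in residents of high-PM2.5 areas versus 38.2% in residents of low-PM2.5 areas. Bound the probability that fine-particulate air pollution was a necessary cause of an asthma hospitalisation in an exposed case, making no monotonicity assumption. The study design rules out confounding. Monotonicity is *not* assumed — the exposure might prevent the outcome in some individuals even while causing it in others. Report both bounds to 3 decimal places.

0.466 ≤ PN ≤ 0.863

p₁ = 0.716, p₀ = 0.382.
Under exogeneity alone the bounds on PN are max{0,(p₁−p₀)/p₁} ≤ PN ≤ min{1,(1−p₀)/p₁}.
  lower = (p₁ − p₀)/p₁ = 0.334 / 0.716 ≈ 0.4665
  upper = min{1, (1 − p₀)/p₁} = 0.618 / 0.716 ≈ 0.8631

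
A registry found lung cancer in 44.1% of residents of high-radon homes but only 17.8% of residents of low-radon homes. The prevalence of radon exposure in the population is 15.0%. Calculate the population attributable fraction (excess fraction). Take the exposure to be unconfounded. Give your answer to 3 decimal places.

PAF ≈ 0.181

p₁ = 0.441, p₀ = 0.178.
Overall risk P(Y=1) = π·p₁ + (1−π)·p₀ = 0.15×0.441 + 0.85×0.178 = 0.21745.
Under exogeneity, PAF = [P(Y=1) − p₀] / P(Y=1).
PAF = (0.21745 − 0.178) / 0.21745 ≈ 0.1814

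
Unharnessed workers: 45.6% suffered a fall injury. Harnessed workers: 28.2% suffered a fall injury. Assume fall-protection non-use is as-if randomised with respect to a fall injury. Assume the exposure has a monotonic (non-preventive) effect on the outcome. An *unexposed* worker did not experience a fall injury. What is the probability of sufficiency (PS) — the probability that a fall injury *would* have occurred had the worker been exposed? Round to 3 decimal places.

p₁ = 0.456, p₀ = 0.282.
Under exogeneity and monotonicity, PS = (p₁ − p₀) / (1 − p₀).
PS = (0.456 − 0.282) / (1 − 0.282) = 0.174 / 0.718 ≈ 0.2423

PS ≈ 0.242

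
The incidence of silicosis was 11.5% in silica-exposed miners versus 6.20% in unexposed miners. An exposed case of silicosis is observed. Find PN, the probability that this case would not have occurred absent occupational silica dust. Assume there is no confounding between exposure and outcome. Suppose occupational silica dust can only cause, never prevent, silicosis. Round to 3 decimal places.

p₁ = 0.115, p₀ = 0.062.
Under exogeneity and monotonicity, PN = (p₁ − p₀) / p₁.
PN = (0.115 − 0.062) / 0.115 = 0.053 / 0.115 ≈ 0.4609

PN ≈ 0.461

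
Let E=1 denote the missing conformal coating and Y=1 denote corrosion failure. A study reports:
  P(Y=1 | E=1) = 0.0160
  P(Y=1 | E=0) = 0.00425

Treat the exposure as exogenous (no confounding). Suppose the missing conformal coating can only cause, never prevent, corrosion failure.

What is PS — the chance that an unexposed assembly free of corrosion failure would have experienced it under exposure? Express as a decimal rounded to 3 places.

Let p₁ = 0.016, p₀ = 0.00425.
Under exogeneity and monotonicity, PS = (p₁ − p₀) / (1 − p₀).
PS = (0.016 − 0.00425) / (1 − 0.00425) = 0.01175 / 0.99575 ≈ 0.0118

PS ≈ 0.012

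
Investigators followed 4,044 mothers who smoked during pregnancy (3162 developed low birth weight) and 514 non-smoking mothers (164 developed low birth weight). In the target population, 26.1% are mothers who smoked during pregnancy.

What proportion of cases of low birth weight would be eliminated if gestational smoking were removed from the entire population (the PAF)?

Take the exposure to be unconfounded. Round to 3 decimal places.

PAF ≈ 0.275

p₁ = P(outcome | exposed) = 3162/4044 = 0.7819
p₀ = P(outcome | unexposed) = 164/514 = 0.31907
Overall risk P(Y=1) = π·p₁ + (1−π)·p₀ = 0.261×0.7819 + 0.739×0.31907 = 0.43987.
Under exogeneity, PAF = [P(Y=1) − p₀] / P(Y=1).
PAF = (0.43987 − 0.31907) / 0.43987 ≈ 0.2746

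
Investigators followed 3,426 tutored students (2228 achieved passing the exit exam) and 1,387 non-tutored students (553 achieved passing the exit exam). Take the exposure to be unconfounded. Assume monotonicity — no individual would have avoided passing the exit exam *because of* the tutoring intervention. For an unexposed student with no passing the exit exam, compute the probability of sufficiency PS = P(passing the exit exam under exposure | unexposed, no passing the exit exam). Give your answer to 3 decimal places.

PS ≈ 0.418

p₁ = P(outcome | exposed) = 2228/3426 = 0.65032
p₀ = P(outcome | unexposed) = 553/1387 = 0.3987
Under exogeneity and monotonicity, PS = (p₁ − p₀) / (1 − p₀).
PS = (0.65032 − 0.3987) / (1 − 0.3987) = 0.25162 / 0.6013 ≈ 0.4185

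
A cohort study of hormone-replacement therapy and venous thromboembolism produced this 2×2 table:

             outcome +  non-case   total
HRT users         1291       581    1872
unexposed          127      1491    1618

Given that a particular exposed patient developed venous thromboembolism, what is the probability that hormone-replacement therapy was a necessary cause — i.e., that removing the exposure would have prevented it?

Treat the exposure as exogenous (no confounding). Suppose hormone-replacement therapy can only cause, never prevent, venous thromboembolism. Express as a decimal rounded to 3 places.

PN ≈ 0.886

p₁ = P(outcome | exposed) = 1291/1872 = 0.68964
p₀ = P(outcome | unexposed) = 127/1618 = 0.078492
Under exogeneity and monotonicity, PN = (p₁ − p₀) / p₁.
PN = (0.68964 − 0.078492) / 0.68964 = 0.61114 / 0.68964 ≈ 0.8862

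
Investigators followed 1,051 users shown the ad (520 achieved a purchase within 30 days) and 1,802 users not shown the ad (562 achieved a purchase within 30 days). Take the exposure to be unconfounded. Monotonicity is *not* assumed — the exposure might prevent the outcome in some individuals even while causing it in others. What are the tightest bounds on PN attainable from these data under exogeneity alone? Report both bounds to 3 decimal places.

0.370 ≤ PN ≤ 1.000

p₁ = P(outcome | exposed) = 520/1051 = 0.49477
p₀ = P(outcome | unexposed) = 562/1802 = 0.31188
Under exogeneity alone the bounds on PN are max{0,(p₁−p₀)/p₁} ≤ PN ≤ min{1,(1−p₀)/p₁}.
  lower = (p₁ − p₀)/p₁ = 0.18289 / 0.49477 ≈ 0.3697
  upper = min{1, (1 − p₀)/p₁} = 0.68812 / 0.49477 ≈ 1.3908 → capped at 1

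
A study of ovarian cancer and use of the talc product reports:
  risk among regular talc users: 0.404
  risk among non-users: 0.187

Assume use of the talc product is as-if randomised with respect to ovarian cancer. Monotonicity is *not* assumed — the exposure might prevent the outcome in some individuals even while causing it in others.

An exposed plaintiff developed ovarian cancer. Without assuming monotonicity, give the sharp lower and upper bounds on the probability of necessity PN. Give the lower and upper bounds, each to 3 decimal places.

0.537 ≤ PN ≤ 1.000

Let p₁ = 0.404, p₀ = 0.187.
Under exogeneity alone the bounds on PN are max{0,(p₁−p₀)/p₁} ≤ PN ≤ min{1,(1−p₀)/p₁}.
  lower = (p₁ − p₀)/p₁ = 0.217 / 0.404 ≈ 0.5371
  upper = min{1, (1 − p₀)/p₁} = 0.813 / 0.404 ≈ 2.0124 → capped at 1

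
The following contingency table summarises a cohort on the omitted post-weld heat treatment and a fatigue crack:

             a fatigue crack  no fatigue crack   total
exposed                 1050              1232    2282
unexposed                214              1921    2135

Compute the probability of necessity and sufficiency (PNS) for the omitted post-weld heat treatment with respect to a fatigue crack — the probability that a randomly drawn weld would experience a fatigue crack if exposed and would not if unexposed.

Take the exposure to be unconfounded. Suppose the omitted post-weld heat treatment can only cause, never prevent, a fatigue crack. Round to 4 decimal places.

p₁ = P(outcome | exposed) = 1050/2282 = 0.46012
p₀ = P(outcome | unexposed) = 214/2135 = 0.10023
Under exogeneity and monotonicity, PNS = p₁ − p₀.
PNS = 0.46012 − 0.10023 = 0.35989

PNS ≈ 0.3599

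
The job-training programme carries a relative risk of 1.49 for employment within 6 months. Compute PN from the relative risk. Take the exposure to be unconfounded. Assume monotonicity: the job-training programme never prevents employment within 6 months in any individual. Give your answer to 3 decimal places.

Under exogeneity and monotonicity, PN = (RR − 1) / RR = 1 − 1/RR.
PN = (1.49 − 1) / 1.49 = 0.49 / 1.49 ≈ 0.3289

PN ≈ 0.329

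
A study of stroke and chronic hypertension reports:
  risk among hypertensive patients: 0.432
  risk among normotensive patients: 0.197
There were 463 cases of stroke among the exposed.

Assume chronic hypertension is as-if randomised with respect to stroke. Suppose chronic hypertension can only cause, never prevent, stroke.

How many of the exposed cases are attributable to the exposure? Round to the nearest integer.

Let p₁ = 0.432, p₀ = 0.197.
PN = (p₁ − p₀)/p₁ = (0.432 − 0.197) / 0.432 ≈ 0.54398.
Attributable cases ≈ PN × (exposed cases) = 0.54398 × 463 ≈ 251.86.

about 252 cases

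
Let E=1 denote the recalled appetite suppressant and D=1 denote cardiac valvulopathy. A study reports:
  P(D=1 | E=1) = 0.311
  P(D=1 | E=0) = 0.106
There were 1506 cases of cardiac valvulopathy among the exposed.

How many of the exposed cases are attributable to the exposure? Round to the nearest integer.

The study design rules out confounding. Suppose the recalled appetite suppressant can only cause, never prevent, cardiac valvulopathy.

about 993 cases

Let p₁ = 0.311, p₀ = 0.106.
PN = (p₁ − p₀)/p₁ = (0.311 − 0.106) / 0.311 ≈ 0.65916.
Attributable cases ≈ PN × (exposed cases) = 0.65916 × 1506 ≈ 992.70.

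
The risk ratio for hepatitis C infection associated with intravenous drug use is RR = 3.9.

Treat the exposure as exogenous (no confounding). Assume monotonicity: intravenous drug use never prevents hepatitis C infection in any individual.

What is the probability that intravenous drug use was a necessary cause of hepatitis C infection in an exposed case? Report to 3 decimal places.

Under exogeneity and monotonicity, PN = (RR − 1) / RR = 1 − 1/RR.
PN = (3.9 − 1) / 3.9 = 2.9 / 3.9 ≈ 0.7436

PN ≈ 0.744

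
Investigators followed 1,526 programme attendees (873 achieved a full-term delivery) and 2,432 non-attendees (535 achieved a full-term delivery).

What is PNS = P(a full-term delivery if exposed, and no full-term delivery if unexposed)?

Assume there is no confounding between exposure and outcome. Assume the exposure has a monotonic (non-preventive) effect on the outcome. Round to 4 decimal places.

PNS ≈ 0.3521

p₁ = P(outcome | exposed) = 873/1526 = 0.57208
p₀ = P(outcome | unexposed) = 535/2432 = 0.21998
Under exogeneity and monotonicity, PNS = p₁ − p₀.
PNS = 0.57208 − 0.21998 = 0.3521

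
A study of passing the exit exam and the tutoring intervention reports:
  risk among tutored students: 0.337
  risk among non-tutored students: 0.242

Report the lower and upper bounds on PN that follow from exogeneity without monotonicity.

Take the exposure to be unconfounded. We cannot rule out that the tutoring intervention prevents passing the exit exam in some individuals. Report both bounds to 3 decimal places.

0.282 ≤ PN ≤ 1.000

Let p₁ = 0.337, p₀ = 0.242.
Under exogeneity alone the bounds on PN are max{0,(p₁−p₀)/p₁} ≤ PN ≤ min{1,(1−p₀)/p₁}.
  lower = (p₁ − p₀)/p₁ = 0.095 / 0.337 ≈ 0.2819
  upper = min{1, (1 − p₀)/p₁} = 0.758 / 0.337 ≈ 2.2493 → capped at 1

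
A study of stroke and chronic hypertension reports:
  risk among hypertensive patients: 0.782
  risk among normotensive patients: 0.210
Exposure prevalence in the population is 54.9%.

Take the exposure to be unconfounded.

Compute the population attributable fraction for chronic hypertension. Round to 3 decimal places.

PAF ≈ 0.599

Let p₁ = 0.782, p₀ = 0.21.
Overall risk P(Y=1) = π·p₁ + (1−π)·p₀ = 0.549×0.782 + 0.451×0.21 = 0.52403.
Under exogeneity, PAF = [P(Y=1) − p₀] / P(Y=1).
PAF = (0.52403 − 0.21) / 0.52403 ≈ 0.5993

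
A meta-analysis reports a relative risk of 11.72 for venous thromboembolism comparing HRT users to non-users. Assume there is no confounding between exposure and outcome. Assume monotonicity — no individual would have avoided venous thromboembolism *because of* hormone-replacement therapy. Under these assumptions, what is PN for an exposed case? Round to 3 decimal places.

PN ≈ 0.915

Under exogeneity and monotonicity, PN = (RR − 1) / RR = 1 − 1/RR.
PN = (11.72 − 1) / 11.72 = 10.72 / 11.72 ≈ 0.9147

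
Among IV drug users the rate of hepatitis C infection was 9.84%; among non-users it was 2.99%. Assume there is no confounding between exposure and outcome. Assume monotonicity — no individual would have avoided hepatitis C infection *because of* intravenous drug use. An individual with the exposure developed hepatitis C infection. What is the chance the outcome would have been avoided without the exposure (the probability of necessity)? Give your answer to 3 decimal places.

p₁ = 0.0984, p₀ = 0.0299.
Under exogeneity and monotonicity, PN = (p₁ − p₀) / p₁.
PN = (0.0984 − 0.0299) / 0.0984 = 0.0685 / 0.0984 ≈ 0.6961

PN ≈ 0.696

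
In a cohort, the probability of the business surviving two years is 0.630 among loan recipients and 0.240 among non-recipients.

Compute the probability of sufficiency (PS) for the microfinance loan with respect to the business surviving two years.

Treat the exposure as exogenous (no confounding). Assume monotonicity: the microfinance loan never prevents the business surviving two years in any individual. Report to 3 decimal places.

PS ≈ 0.513

Let p₁ = 0.63, p₀ = 0.24.
Under exogeneity and monotonicity, PS = (p₁ − p₀) / (1 − p₀).
PS = (0.63 − 0.24) / (1 − 0.24) = 0.39 / 0.76 ≈ 0.5132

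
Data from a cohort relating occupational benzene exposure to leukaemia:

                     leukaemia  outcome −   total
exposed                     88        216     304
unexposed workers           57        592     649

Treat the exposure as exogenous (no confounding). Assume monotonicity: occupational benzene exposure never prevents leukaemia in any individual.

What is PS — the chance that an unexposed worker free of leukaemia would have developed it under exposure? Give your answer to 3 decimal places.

PS ≈ 0.221

p₁ = P(outcome | exposed) = 88/304 = 0.28947
p₀ = P(outcome | unexposed) = 57/649 = 0.087827
Under exogeneity and monotonicity, PS = (p₁ − p₀) / (1 − p₀).
PS = (0.28947 − 0.087827) / (1 − 0.087827) = 0.20165 / 0.91217 ≈ 0.2211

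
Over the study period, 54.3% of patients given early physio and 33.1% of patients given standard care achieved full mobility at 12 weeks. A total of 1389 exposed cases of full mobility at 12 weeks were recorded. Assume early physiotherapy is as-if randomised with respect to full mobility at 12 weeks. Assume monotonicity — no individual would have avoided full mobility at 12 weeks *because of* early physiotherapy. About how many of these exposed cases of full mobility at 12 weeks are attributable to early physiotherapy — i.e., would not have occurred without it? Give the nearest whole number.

about 542 cases

p₁ = 0.543, p₀ = 0.331.
PN = (p₁ − p₀)/p₁ = (0.543 − 0.331) / 0.543 ≈ 0.39042.
Attributable cases ≈ PN × (exposed cases) = 0.39042 × 1389 ≈ 542.30.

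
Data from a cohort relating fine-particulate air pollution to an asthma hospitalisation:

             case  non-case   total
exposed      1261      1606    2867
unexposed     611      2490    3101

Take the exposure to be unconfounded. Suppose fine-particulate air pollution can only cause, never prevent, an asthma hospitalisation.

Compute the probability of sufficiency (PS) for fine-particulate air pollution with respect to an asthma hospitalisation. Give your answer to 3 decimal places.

p₁ = P(outcome | exposed) = 1261/2867 = 0.43983
p₀ = P(outcome | unexposed) = 611/3101 = 0.19703
Under exogeneity and monotonicity, PS = (p₁ − p₀)/(1 − p₀).
PS = (0.43983 − 0.19703) / 0.80297 ≈ 0.3024

PS ≈ 0.302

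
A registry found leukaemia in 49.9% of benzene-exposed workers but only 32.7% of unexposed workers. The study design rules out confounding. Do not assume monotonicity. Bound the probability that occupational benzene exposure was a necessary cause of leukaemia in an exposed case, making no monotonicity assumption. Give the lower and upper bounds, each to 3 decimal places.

p₁ = 0.499, p₀ = 0.327.
Under exogeneity alone the bounds on PN are max{0,(p₁−p₀)/p₁} ≤ PN ≤ min{1,(1−p₀)/p₁}.
  lower = (p₁ − p₀)/p₁ = 0.172 / 0.499 ≈ 0.3447
  upper = min{1, (1 − p₀)/p₁} = 0.673 / 0.499 ≈ 1.3487 → capped at 1

0.345 ≤ PN ≤ 1.000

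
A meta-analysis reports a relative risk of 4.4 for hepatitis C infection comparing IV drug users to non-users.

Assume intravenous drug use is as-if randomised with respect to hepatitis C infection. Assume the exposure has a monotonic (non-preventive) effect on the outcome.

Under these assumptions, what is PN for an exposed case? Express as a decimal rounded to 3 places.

PN ≈ 0.773

Under exogeneity and monotonicity, PN = (RR − 1) / RR = 1 − 1/RR.
PN = (4.4 − 1) / 4.4 = 3.4 / 4.4 ≈ 0.7727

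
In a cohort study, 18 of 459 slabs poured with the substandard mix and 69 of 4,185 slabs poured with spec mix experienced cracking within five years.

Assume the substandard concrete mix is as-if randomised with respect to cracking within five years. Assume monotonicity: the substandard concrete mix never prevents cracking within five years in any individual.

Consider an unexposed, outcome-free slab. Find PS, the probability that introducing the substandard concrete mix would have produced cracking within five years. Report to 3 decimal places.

p₁ = P(outcome | exposed) = 18/459 = 0.039216
p₀ = P(outcome | unexposed) = 69/4185 = 0.016487
Under exogeneity and monotonicity, PS = (p₁ − p₀) / (1 − p₀).
PS = (0.039216 − 0.016487) / (1 − 0.016487) = 0.022728 / 0.98351 ≈ 0.0231

PS ≈ 0.023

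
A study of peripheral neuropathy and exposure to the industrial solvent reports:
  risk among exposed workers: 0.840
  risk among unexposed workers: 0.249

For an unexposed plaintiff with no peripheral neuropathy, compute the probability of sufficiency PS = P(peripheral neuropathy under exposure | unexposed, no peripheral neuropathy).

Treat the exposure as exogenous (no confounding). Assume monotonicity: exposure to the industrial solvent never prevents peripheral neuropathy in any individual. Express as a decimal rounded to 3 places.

Let p₁ = 0.84, p₀ = 0.249.
Under exogeneity and monotonicity, PS = (p₁ − p₀) / (1 − p₀).
PS = (0.84 − 0.249) / (1 − 0.249) = 0.591 / 0.751 ≈ 0.7870

PS ≈ 0.787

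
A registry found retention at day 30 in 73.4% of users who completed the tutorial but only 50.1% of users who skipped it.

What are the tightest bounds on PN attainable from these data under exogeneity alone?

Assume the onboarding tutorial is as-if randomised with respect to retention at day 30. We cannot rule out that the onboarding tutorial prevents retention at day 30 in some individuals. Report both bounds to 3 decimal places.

0.317 ≤ PN ≤ 0.680

p₁ = 0.734, p₀ = 0.501.
Under exogeneity alone the bounds on PN are max{0,(p₁−p₀)/p₁} ≤ PN ≤ min{1,(1−p₀)/p₁}.
  lower = (p₁ − p₀)/p₁ = 0.233 / 0.734 ≈ 0.3174
  upper = min{1, (1 − p₀)/p₁} = 0.499 / 0.734 ≈ 0.6798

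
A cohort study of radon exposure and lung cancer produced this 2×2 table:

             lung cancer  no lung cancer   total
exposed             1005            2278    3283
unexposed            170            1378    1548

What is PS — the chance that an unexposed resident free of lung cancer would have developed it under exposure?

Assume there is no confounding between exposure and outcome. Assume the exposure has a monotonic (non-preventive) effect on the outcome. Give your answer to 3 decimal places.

p₁ = P(outcome | exposed) = 1005/3283 = 0.30612
p₀ = P(outcome | unexposed) = 170/1548 = 0.10982
Under exogeneity and monotonicity, PS = (p₁ − p₀) / (1 − p₀).
PS = (0.30612 − 0.10982) / (1 − 0.10982) = 0.1963 / 0.89018 ≈ 0.2205

PS ≈ 0.221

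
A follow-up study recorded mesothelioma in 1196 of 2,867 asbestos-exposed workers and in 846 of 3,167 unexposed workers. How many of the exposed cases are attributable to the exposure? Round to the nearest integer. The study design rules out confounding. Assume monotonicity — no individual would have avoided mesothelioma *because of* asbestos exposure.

about 430 cases

p₁ = P(outcome | exposed) = 1196/2867 = 0.41716
p₀ = P(outcome | unexposed) = 846/3167 = 0.26713
PN = (p₁ − p₀)/p₁ = (0.41716 − 0.26713) / 0.41716 ≈ 0.35965.
Attributable cases ≈ PN × (exposed cases) = 0.35965 × 1196 ≈ 430.14.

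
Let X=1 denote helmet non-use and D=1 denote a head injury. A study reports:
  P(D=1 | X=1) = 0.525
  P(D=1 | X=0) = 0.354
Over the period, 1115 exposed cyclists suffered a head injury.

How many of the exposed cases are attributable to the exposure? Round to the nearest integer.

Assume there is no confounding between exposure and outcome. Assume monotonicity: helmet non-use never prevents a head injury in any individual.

Let p₁ = 0.525, p₀ = 0.354.
PN = (p₁ − p₀)/p₁ = (0.525 − 0.354) / 0.525 ≈ 0.32571.
Attributable cases ≈ PN × (exposed cases) = 0.32571 × 1115 ≈ 363.17.

about 363 cases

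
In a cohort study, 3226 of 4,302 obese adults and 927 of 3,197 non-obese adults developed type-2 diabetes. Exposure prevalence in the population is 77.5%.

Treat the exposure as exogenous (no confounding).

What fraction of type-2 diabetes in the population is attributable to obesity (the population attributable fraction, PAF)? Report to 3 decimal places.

PAF ≈ 0.551

p₁ = P(outcome | exposed) = 3226/4302 = 0.74988
p₀ = P(outcome | unexposed) = 927/3197 = 0.28996
Overall risk P(Y=1) = π·p₁ + (1−π)·p₀ = 0.775×0.74988 + 0.225×0.28996 = 0.6464.
Under exogeneity, PAF = [P(Y=1) − p₀] / P(Y=1).
PAF = (0.6464 − 0.28996) / 0.6464 ≈ 0.5514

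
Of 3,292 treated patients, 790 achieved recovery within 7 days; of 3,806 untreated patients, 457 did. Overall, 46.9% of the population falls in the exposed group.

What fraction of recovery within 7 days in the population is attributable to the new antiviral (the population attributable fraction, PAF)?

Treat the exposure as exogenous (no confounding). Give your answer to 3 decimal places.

p₁ = P(outcome | exposed) = 790/3292 = 0.23998
p₀ = P(outcome | unexposed) = 457/3806 = 0.12007
Overall risk P(Y=1) = π·p₁ + (1−π)·p₀ = 0.469×0.23998 + 0.531×0.12007 = 0.17631.
Under exogeneity, PAF = [P(Y=1) − p₀] / P(Y=1).
PAF = (0.17631 − 0.12007) / 0.17631 ≈ 0.3190

PAF ≈ 0.319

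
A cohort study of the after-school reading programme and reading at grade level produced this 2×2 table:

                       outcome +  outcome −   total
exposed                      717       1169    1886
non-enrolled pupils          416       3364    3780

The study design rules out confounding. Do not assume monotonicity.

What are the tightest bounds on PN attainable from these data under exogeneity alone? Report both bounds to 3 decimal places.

p₁ = P(outcome | exposed) = 717/1886 = 0.38017
p₀ = P(outcome | unexposed) = 416/3780 = 0.11005
Under exogeneity alone the bounds on PN are max{0,(p₁−p₀)/p₁} ≤ PN ≤ min{1,(1−p₀)/p₁}.
  lower = (p₁ − p₀)/p₁ = 0.27012 / 0.38017 ≈ 0.7105
  upper = min{1, (1 − p₀)/p₁} = 0.88995 / 0.38017 ≈ 2.3409 → capped at 1

0.711 ≤ PN ≤ 1.000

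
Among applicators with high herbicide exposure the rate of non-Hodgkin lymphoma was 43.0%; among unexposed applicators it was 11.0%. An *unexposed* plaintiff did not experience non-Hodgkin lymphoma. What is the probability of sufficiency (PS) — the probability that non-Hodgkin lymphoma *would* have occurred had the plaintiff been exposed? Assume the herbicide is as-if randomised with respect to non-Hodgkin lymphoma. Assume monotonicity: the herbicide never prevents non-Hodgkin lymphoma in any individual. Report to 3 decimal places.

PS ≈ 0.360

p₁ = 0.43, p₀ = 0.11.
Under exogeneity and monotonicity, PS = (p₁ − p₀) / (1 − p₀).
PS = (0.43 − 0.11) / (1 − 0.11) = 0.32 / 0.89 ≈ 0.3596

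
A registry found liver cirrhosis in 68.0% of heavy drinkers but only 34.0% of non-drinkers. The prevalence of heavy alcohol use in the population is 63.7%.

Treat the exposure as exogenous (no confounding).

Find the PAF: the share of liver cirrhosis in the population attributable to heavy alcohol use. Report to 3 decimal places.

PAF ≈ 0.389

p₁ = 0.68, p₀ = 0.34.
Overall risk P(Y=1) = π·p₁ + (1−π)·p₀ = 0.637×0.68 + 0.363×0.34 = 0.55658.
Under exogeneity, PAF = [P(Y=1) − p₀] / P(Y=1).
PAF = (0.55658 − 0.34) / 0.55658 ≈ 0.3891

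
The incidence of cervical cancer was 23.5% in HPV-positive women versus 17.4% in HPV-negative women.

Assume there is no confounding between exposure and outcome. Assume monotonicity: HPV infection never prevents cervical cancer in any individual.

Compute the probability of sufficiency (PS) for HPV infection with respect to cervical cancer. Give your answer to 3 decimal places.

PS ≈ 0.074

p₁ = 0.235, p₀ = 0.174.
Under exogeneity and monotonicity, PS = (p₁ − p₀) / (1 − p₀).
PS = (0.235 − 0.174) / (1 − 0.174) = 0.061 / 0.826 ≈ 0.0738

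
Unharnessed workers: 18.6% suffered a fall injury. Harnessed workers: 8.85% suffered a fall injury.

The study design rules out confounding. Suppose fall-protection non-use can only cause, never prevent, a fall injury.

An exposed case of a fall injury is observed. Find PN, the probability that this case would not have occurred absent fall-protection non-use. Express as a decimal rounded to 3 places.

PN ≈ 0.524

p₁ = 0.186, p₀ = 0.0885.
Under exogeneity and monotonicity, PN = (p₁ − p₀) / p₁.
PN = (0.186 − 0.0885) / 0.186 = 0.0975 / 0.186 ≈ 0.5242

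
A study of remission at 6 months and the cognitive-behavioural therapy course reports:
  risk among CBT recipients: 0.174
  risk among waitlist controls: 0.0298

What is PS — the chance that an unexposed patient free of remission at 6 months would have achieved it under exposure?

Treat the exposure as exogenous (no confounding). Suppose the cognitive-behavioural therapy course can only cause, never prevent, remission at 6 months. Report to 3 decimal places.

Let p₁ = 0.174, p₀ = 0.0298.
Under exogeneity and monotonicity, PS = (p₁ − p₀) / (1 − p₀).
PS = (0.174 − 0.0298) / (1 − 0.0298) = 0.1442 / 0.9702 ≈ 0.1486

PS ≈ 0.149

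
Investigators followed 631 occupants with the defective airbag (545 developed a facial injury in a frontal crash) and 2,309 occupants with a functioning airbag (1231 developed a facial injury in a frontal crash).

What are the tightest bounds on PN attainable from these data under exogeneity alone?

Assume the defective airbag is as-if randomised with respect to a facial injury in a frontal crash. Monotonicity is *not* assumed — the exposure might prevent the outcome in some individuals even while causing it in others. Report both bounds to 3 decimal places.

p₁ = P(outcome | exposed) = 545/631 = 0.86371
p₀ = P(outcome | unexposed) = 1231/2309 = 0.53313
Under exogeneity alone the bounds on PN are max{0,(p₁−p₀)/p₁} ≤ PN ≤ min{1,(1−p₀)/p₁}.
  lower = (p₁ − p₀)/p₁ = 0.33058 / 0.86371 ≈ 0.3827
  upper = min{1, (1 − p₀)/p₁} = 0.46687 / 0.86371 ≈ 0.5405

0.383 ≤ PN ≤ 0.541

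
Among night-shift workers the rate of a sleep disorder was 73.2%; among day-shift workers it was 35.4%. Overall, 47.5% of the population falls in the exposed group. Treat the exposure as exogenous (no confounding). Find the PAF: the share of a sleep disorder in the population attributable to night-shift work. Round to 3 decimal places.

PAF ≈ 0.337

p₁ = 0.732, p₀ = 0.354.
Overall risk P(Y=1) = π·p₁ + (1−π)·p₀ = 0.475×0.732 + 0.525×0.354 = 0.53355.
Under exogeneity, PAF = [P(Y=1) − p₀] / P(Y=1).
PAF = (0.53355 − 0.354) / 0.53355 ≈ 0.3365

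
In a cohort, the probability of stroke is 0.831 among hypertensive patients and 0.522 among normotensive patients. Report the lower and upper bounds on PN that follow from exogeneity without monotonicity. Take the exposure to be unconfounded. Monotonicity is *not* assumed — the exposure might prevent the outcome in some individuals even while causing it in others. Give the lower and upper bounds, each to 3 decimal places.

Let p₁ = 0.831, p₀ = 0.522.
Under exogeneity alone the bounds on PN are max{0,(p₁−p₀)/p₁} ≤ PN ≤ min{1,(1−p₀)/p₁}.
  lower = (p₁ − p₀)/p₁ = 0.309 / 0.831 ≈ 0.3718
  upper = min{1, (1 − p₀)/p₁} = 0.478 / 0.831 ≈ 0.5752

0.372 ≤ PN ≤ 0.575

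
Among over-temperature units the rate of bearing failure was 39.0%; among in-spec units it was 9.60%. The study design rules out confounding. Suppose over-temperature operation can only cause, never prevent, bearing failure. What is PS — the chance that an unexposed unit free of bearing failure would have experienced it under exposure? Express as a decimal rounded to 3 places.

p₁ = 0.39, p₀ = 0.096.
Under exogeneity and monotonicity, PS = (p₁ − p₀) / (1 − p₀).
PS = (0.39 − 0.096) / (1 − 0.096) = 0.294 / 0.904 ≈ 0.3252

PS ≈ 0.325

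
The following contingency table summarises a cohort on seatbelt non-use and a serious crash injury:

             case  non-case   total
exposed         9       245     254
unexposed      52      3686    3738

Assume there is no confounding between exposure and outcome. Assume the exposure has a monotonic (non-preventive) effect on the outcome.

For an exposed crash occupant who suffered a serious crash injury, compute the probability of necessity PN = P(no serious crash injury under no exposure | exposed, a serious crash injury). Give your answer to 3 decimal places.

p₁ = P(outcome | exposed) = 9/254 = 0.035433
p₀ = P(outcome | unexposed) = 52/3738 = 0.013911
Under exogeneity and monotonicity, PN = (p₁ − p₀)/p₁.
PN = (0.035433 − 0.013911) / 0.035433 ≈ 0.6074

PN ≈ 0.607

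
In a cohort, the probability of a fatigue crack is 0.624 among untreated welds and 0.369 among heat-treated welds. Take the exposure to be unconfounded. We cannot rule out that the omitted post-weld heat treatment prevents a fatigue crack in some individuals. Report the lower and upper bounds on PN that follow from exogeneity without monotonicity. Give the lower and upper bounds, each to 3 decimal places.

Let p₁ = 0.624, p₀ = 0.369.
Under exogeneity alone the bounds on PN are max{0,(p₁−p₀)/p₁} ≤ PN ≤ min{1,(1−p₀)/p₁}.
  lower = (p₁ − p₀)/p₁ = 0.255 / 0.624 ≈ 0.4087
  upper = min{1, (1 − p₀)/p₁} = 0.631 / 0.624 ≈ 1.0112 → capped at 1

0.409 ≤ PN ≤ 1.000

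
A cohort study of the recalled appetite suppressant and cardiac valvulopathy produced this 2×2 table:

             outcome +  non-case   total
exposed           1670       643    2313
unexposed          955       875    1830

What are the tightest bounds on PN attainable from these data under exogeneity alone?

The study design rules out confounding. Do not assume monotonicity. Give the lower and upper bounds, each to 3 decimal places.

0.277 ≤ PN ≤ 0.662

p₁ = P(outcome | exposed) = 1670/2313 = 0.72201
p₀ = P(outcome | unexposed) = 955/1830 = 0.52186
Under exogeneity alone the bounds on PN are max{0,(p₁−p₀)/p₁} ≤ PN ≤ min{1,(1−p₀)/p₁}.
  lower = (p₁ − p₀)/p₁ = 0.20015 / 0.72201 ≈ 0.2772
  upper = min{1, (1 − p₀)/p₁} = 0.47814 / 0.72201 ≈ 0.6622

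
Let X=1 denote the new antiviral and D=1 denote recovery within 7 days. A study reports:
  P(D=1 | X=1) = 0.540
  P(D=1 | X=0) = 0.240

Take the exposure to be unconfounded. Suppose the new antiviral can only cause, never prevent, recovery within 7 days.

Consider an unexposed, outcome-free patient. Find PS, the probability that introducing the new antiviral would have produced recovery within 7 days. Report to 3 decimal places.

Let p₁ = 0.54, p₀ = 0.24.
Under exogeneity and monotonicity, PS = (p₁ − p₀) / (1 − p₀).
PS = (0.54 − 0.24) / (1 − 0.24) = 0.3 / 0.76 ≈ 0.3947

PS ≈ 0.395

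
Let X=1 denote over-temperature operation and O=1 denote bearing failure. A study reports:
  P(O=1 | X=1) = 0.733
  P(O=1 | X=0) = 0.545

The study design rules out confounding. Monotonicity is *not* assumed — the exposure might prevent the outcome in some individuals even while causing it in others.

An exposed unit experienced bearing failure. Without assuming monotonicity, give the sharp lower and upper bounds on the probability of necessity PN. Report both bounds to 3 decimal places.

0.256 ≤ PN ≤ 0.621

Let p₁ = 0.733, p₀ = 0.545.
Under exogeneity alone the bounds on PN are max{0,(p₁−p₀)/p₁} ≤ PN ≤ min{1,(1−p₀)/p₁}.
  lower = (p₁ − p₀)/p₁ = 0.188 / 0.733 ≈ 0.2565
  upper = min{1, (1 − p₀)/p₁} = 0.455 / 0.733 ≈ 0.6207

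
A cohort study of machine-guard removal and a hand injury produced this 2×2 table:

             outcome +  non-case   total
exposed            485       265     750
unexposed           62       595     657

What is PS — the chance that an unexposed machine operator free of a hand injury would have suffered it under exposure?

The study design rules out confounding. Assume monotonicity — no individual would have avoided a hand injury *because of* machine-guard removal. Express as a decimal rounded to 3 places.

p₁ = P(outcome | exposed) = 485/750 = 0.64667
p₀ = P(outcome | unexposed) = 62/657 = 0.094368
Under exogeneity and monotonicity, PS = (p₁ − p₀)/(1 − p₀).
PS = (0.64667 − 0.094368) / 0.90563 ≈ 0.6098

PS ≈ 0.610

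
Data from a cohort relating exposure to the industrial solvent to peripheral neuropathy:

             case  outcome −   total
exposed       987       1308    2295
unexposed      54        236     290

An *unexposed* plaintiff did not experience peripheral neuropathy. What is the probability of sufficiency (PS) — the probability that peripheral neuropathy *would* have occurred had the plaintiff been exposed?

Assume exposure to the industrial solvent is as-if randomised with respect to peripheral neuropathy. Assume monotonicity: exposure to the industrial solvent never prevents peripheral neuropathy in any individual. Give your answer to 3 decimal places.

PS ≈ 0.300

p₁ = P(outcome | exposed) = 987/2295 = 0.43007
p₀ = P(outcome | unexposed) = 54/290 = 0.18621
Under exogeneity and monotonicity, PS = (p₁ − p₀) / (1 − p₀).
PS = (0.43007 − 0.18621) / (1 − 0.18621) = 0.24386 / 0.81379 ≈ 0.2997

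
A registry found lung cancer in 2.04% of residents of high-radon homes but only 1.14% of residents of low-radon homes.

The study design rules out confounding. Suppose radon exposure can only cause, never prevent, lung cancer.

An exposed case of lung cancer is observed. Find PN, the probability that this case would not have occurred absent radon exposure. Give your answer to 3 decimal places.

PN ≈ 0.441

p₁ = 0.0204, p₀ = 0.0114.
Under exogeneity and monotonicity, PN = (p₁ − p₀) / p₁.
PN = (0.0204 − 0.0114) / 0.0204 = 0.009 / 0.0204 ≈ 0.4412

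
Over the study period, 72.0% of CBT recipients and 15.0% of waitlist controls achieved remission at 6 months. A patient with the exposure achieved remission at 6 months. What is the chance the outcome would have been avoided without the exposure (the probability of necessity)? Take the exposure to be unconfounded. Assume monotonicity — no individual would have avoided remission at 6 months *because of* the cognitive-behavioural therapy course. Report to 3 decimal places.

PN ≈ 0.792

p₁ = 0.72, p₀ = 0.15.
Under exogeneity and monotonicity, PN = (p₁ − p₀) / p₁.
PN = (0.72 − 0.15) / 0.72 = 0.57 / 0.72 ≈ 0.7917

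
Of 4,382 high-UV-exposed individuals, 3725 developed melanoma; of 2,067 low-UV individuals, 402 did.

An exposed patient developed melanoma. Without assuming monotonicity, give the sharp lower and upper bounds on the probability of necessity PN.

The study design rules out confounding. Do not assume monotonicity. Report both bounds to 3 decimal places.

p₁ = P(outcome | exposed) = 3725/4382 = 0.85007
p₀ = P(outcome | unexposed) = 402/2067 = 0.19448
Under exogeneity alone the bounds on PN are max{0,(p₁−p₀)/p₁} ≤ PN ≤ min{1,(1−p₀)/p₁}.
  lower = (p₁ − p₀)/p₁ = 0.65558 / 0.85007 ≈ 0.7712
  upper = min{1, (1 − p₀)/p₁} = 0.80552 / 0.85007 ≈ 0.9476

0.771 ≤ PN ≤ 0.948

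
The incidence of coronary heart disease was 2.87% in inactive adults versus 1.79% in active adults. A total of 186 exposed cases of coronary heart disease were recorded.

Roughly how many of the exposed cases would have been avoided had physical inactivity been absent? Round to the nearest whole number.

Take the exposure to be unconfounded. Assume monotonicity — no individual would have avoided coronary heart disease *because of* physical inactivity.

about 70 cases

p₁ = 0.0287, p₀ = 0.0179.
PN = (p₁ − p₀)/p₁ = (0.0287 − 0.0179) / 0.0287 ≈ 0.37631.
Attributable cases ≈ PN × (exposed cases) = 0.37631 × 186 ≈ 69.99.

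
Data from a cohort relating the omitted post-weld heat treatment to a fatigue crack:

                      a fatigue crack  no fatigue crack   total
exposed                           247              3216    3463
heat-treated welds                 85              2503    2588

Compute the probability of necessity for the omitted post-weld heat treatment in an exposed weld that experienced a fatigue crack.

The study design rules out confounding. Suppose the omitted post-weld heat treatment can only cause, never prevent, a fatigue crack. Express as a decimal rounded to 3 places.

PN ≈ 0.540

p₁ = P(outcome | exposed) = 247/3463 = 0.071325
p₀ = P(outcome | unexposed) = 85/2588 = 0.032844
Under exogeneity and monotonicity, PN = (p₁ − p₀) / p₁.
PN = (0.071325 − 0.032844) / 0.071325 = 0.038482 / 0.071325 ≈ 0.5395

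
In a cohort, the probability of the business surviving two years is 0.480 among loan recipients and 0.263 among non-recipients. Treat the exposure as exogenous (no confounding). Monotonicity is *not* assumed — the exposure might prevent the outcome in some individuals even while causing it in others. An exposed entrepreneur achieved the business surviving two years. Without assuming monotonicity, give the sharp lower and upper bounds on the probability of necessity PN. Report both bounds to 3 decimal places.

Let p₁ = 0.48, p₀ = 0.263.
Under exogeneity alone the bounds on PN are max{0,(p₁−p₀)/p₁} ≤ PN ≤ min{1,(1−p₀)/p₁}.
  lower = (p₁ − p₀)/p₁ = 0.217 / 0.48 ≈ 0.4521
  upper = min{1, (1 − p₀)/p₁} = 0.737 / 0.48 ≈ 1.5354 → capped at 1

0.452 ≤ PN ≤ 1.000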